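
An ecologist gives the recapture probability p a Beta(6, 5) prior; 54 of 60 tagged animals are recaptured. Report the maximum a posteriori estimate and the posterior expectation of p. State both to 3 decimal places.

Posterior: Beta(6+54, 5+6) = Beta(60, 11).
Mode = (60−1)/(60+11−2) = 59/69 = 0.855.
Mean = 60/(60+11) = 60/71 = 0.845.

MAP = 0.855; posterior mean = 0.845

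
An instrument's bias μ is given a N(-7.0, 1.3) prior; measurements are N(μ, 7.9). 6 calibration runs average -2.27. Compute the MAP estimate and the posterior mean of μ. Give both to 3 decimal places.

Posterior for μ is Normal. Precision-weighted mean: (1/1.3·-7.0 + 6/7.9·-2.27) / (1/1.3 + 6/7.9) = -4.650.
A Normal posterior is symmetric, so mode = mean.

MAP estimate = -4.650, posterior mean = -4.650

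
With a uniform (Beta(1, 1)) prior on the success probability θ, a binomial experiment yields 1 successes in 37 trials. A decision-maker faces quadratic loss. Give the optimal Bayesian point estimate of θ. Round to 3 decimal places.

0.051

Posterior: Beta(1+1, 1+36) = Beta(2, 37).
Mode = (2−1)/(2+37−2) = 1/37 = 0.027.
With a flat prior the MAP equals the MLE, 1/37.
Mean = 2/(2+37) = 2/39 = 0.051.
Quadratic loss ⇒ the optimal estimator is the posterior mean.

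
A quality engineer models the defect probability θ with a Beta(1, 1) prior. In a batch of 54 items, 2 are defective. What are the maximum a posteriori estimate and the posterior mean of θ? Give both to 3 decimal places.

MAP = 0.037, posterior mean = 0.054

Posterior: Beta(1+2, 1+52) = Beta(3, 53).
Mode = (3−1)/(3+53−2) = 2/54 = 0.037.
With a flat prior the MAP equals the MLE, 2/54.
Mean = 3/(3+53) = 3/56 = 0.054.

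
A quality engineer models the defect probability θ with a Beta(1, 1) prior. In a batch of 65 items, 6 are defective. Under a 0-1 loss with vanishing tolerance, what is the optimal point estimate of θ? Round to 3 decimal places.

Posterior: Beta(1+6, 1+59) = Beta(7, 60).
Mode = (7−1)/(7+60−2) = 6/65 = 0.092.
With a flat prior the MAP equals the MLE, 6/65.
Mean = 7/(7+60) = 7/67 = 0.104.
This is the posterior mode — the MAP estimate.

0.092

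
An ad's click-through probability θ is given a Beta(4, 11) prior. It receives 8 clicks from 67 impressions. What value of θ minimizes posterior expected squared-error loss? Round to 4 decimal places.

0.1463

Posterior: Beta(4+8, 11+59) = Beta(12, 70).
Mode = (12−1)/(12+70−2) = 11/80 = 0.1375.
Mean = 12/(12+70) = 12/82 = 0.1463.
Squared-error loss ⇒ the optimal estimator is the posterior mean.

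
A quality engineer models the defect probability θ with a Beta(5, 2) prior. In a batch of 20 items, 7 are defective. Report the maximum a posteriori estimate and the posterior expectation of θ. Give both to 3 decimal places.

Posterior: Beta(5+7, 2+13) = Beta(12, 15).
Mode = (12−1)/(12+15−2) = 11/25 = 0.440.
Mean = 12/(12+15) = 12/27 = 0.444.
The mean is pulled above the mode by the posterior's right skew.

θ_MAP = 0.440, E[θ|data] = 0.444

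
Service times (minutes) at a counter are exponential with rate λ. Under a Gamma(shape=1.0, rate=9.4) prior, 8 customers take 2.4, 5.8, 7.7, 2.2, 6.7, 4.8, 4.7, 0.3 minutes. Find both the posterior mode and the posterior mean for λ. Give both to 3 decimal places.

MAP: 0.182. Posterior mean: 0.205.

Σ times = 34.6. Posterior: Gamma(shape = 1.0+8 = 9.0, rate = 9.4+34.6 = 44.0).
Mode = (α−1)/β = 8.0/44.0 = 0.182.
Mean = α/β = 9.0/44.0 = 0.205.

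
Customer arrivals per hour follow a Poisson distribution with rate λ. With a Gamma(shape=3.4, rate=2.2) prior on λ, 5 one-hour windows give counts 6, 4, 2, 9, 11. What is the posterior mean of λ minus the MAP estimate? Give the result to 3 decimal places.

0.139

Σ counts = 32. Posterior: Gamma(shape = 3.4+32 = 35.4, rate = 2.2+5 = 7.2).
Mode = (α−1)/β = 34.4/7.2 = 4.778.
Mean = α/β = 35.4/7.2 = 4.917.
Difference = 4.917 − 4.778 = 0.139.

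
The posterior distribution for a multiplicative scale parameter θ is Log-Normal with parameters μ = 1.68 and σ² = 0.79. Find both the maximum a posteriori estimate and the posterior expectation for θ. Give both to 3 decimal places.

Mode = exp(μ − σ²) = exp(0.89) = 2.435.
Mean = exp(μ + σ²/2) = exp(2.075) = 7.965.
The posterior is right-skewed, so the mean exceeds the mode.

maximum a posteriori estimate = 2.435, posterior expectation = 7.965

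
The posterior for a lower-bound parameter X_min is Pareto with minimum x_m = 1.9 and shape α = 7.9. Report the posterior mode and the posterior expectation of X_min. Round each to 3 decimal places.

MAP = 1.900; posterior mean = 2.175

The Pareto density is strictly decreasing on [x_m, ∞), so the mode is x_m = 1.900.
Mean = α·x_m/(α−1) = 7.9·1.9/6.9 = 2.175.
The mean is pulled above the mode by the posterior's right skew.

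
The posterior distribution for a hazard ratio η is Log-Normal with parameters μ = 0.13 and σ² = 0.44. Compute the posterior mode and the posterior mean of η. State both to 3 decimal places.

Mode = exp(μ − σ²) = exp(-0.31) = 0.733.
Mean = exp(μ + σ²/2) = exp(0.350) = 1.419.

MAP: 0.733. Posterior mean: 1.419.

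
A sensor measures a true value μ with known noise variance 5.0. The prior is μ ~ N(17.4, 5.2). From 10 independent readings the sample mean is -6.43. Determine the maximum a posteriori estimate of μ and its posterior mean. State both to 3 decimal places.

Posterior for μ is Normal. Precision-weighted mean: (1/5.2·17.4 + 10/5.0·-6.43) / (1/5.2 + 10/5.0) = -4.340.
A Normal posterior is symmetric, so mode = mean.

MAP = -4.340, posterior mean = -4.340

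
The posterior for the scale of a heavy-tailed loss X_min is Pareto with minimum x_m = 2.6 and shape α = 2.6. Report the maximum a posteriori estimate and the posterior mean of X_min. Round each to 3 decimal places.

X_min_MAP = 2.600, E[X_min|data] = 4.225

The Pareto density is strictly decreasing on [x_m, ∞), so the mode is x_m = 2.600.
Mean = α·x_m/(α−1) = 2.6·2.6/1.6 = 4.225.
Mean > mode: the posterior has a right tail.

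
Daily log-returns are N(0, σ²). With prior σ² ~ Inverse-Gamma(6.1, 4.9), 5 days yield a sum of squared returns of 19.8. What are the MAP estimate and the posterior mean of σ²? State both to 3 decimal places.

σ²_MAP = 1.542, E[σ²|data] = 1.947

Posterior: Inverse-Gamma(shape = 6.1+5/2 = 8.6, scale = 4.9+19.8/2 = 14.8).
Mode = β/(α+1) = 14.8/9.6 = 1.542.
Mean = β/(α−1) = 14.8/7.6 = 1.947.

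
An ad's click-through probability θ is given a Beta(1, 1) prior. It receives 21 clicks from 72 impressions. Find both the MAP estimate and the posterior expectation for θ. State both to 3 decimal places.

MAP: 0.292. Posterior mean: 0.297.

Posterior: Beta(1+21, 1+51) = Beta(22, 52).
Mode = (22−1)/(22+52−2) = 21/72 = 0.292.
Mean = 22/(22+52) = 22/74 = 0.297.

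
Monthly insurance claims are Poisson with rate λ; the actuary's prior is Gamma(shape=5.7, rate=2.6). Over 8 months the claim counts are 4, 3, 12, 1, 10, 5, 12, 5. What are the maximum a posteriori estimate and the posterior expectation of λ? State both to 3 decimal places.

λ_MAP = 5.349, E[λ|data] = 5.443

Σ counts = 52. Posterior: Gamma(shape = 5.7+52 = 57.7, rate = 2.6+8 = 10.6).
Mode = (α−1)/β = 56.7/10.6 = 5.349.
Mean = α/β = 57.7/10.6 = 5.443.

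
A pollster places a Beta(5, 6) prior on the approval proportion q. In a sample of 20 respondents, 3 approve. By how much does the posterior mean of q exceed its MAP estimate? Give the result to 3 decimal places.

0.017

Posterior: Beta(5+3, 6+17) = Beta(8, 23).
Mode = (8−1)/(8+23−2) = 7/29 = 0.241.
Mean = 8/(8+23) = 8/31 = 0.258.
Difference = 0.258 − 0.241 = 0.017.
Mean > mode: the posterior has a right tail.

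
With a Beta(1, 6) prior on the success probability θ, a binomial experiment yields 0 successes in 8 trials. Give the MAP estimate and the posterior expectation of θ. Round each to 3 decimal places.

Posterior: Beta(1+0, 6+8) = Beta(1, 14).
Since α = 1 ≤ 1 and β > 1, the Beta density is monotone decreasing on [0,1]; the mode is at 0.
Mean = 1/(1+14) = 0.067.
Mean > mode: the posterior has a right tail.

MAP: 0.000. Posterior mean: 0.067.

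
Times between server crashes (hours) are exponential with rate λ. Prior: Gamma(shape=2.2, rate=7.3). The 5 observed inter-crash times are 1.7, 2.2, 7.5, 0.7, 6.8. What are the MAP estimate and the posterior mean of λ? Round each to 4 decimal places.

Σ times = 18.9. Posterior: Gamma(shape = 2.2+5 = 7.2, rate = 7.3+18.9 = 26.2).
Mode = (α−1)/β = 6.2/26.2 = 0.2366.
Mean = α/β = 7.2/26.2 = 0.2748.
The posterior is right-skewed, so the mean exceeds the mode.

MAP = 0.2366, posterior mean = 0.2748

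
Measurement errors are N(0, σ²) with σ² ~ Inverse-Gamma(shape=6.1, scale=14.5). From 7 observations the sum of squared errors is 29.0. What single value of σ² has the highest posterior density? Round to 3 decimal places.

2.736

Posterior: Inverse-Gamma(shape = 6.1+7/2 = 9.6, scale = 14.5+29.0/2 = 29.0).
Mode = β/(α+1) = 29.0/10.6 = 2.736.
Mean = β/(α−1) = 29.0/8.6 = 3.372.
This is the posterior mode — the MAP estimate.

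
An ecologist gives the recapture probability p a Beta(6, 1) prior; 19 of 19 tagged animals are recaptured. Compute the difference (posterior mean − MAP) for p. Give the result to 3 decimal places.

-0.038

Posterior: Beta(6+19, 1+0) = Beta(25, 1).
Since β = 1 ≤ 1 and α > 1, the Beta density is monotone increasing on [0,1]; the mode is at 1.
Mean = 25/(25+1) = 0.962.
Difference = 0.962 − 1.000 = -0.038.
Mode > mean: the posterior has a left tail.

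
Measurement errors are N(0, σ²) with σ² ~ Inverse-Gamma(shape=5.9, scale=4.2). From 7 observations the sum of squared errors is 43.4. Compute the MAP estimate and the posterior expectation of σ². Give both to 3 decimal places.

Posterior: Inverse-Gamma(shape = 5.9+7/2 = 9.4, scale = 4.2+43.4/2 = 25.9).
Mode = β/(α+1) = 25.9/10.4 = 2.490.
Mean = β/(α−1) = 25.9/8.4 = 3.083.
Mean > mode: the posterior has a right tail.

MAP = 2.490, posterior mean = 3.083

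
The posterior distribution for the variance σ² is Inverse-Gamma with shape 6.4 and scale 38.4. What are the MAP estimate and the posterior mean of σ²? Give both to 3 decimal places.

Mode = β/(α+1) = 38.4/7.4 = 5.189.
Mean = β/(α−1) = 38.4/5.4 = 7.111.
Right-skewed posterior ⇒ mode < mean.

MAP: 5.189. Posterior mean: 7.111.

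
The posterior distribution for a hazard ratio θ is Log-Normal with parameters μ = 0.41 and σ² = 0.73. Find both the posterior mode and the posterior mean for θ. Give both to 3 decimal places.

posterior mode = 0.726, posterior mean = 2.171

Mode = exp(μ − σ²) = exp(-0.32) = 0.726.
Mean = exp(μ + σ²/2) = exp(0.775) = 2.171.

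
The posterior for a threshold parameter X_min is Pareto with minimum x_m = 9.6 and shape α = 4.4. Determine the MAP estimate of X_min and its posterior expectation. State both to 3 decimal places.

The Pareto density is strictly decreasing on [x_m, ∞), so the mode is x_m = 9.600.
Mean = α·x_m/(α−1) = 4.4·9.6/3.4 = 12.424.

MAP = 9.600; posterior mean = 12.424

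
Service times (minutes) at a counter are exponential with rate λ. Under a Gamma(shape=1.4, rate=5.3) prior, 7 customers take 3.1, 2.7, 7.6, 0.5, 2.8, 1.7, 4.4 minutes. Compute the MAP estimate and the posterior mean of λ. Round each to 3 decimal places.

MAP = 0.263; posterior mean = 0.299

Σ times = 22.8. Posterior: Gamma(shape = 1.4+7 = 8.4, rate = 5.3+22.8 = 28.1).
Mode = (α−1)/β = 7.4/28.1 = 0.263.
Mean = α/β = 8.4/28.1 = 0.299.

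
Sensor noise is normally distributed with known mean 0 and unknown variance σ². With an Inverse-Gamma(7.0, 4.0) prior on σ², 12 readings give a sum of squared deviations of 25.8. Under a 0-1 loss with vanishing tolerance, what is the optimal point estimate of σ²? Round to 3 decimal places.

1.207

Posterior: Inverse-Gamma(shape = 7.0+12/2 = 13.0, scale = 4.0+25.8/2 = 16.9).
Mode = β/(α+1) = 16.9/14.0 = 1.207.
Mean = β/(α−1) = 16.9/12.0 = 1.408.
This is the posterior mode — the MAP estimate.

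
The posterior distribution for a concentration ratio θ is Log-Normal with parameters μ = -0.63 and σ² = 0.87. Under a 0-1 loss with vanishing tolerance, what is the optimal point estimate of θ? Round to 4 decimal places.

Mode = exp(μ − σ²) = exp(-1.50) = 0.2231.
Mean = exp(μ + σ²/2) = exp(-0.195) = 0.8228.
This is the posterior mode — the MAP estimate.

0.2231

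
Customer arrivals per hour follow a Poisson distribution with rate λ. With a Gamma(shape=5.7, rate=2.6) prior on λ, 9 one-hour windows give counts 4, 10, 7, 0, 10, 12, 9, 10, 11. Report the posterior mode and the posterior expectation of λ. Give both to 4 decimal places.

MAP: 6.6983. Posterior mean: 6.7845.

Σ counts = 73. Posterior: Gamma(shape = 5.7+73 = 78.7, rate = 2.6+9 = 11.6).
Mode = (α−1)/β = 77.7/11.6 = 6.6983.
Mean = α/β = 78.7/11.6 = 6.7845.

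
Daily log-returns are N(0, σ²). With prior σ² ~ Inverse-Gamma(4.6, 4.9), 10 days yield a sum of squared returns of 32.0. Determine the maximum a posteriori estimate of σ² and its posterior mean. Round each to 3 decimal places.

MAP = 1.972; posterior mean = 2.430

Posterior: Inverse-Gamma(shape = 4.6+10/2 = 9.6, scale = 4.9+32.0/2 = 20.9).
Mode = β/(α+1) = 20.9/10.6 = 1.972.
Mean = β/(α−1) = 20.9/8.6 = 2.430.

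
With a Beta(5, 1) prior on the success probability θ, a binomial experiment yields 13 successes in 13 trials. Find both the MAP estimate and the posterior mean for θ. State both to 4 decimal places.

θ_MAP = 1.0000, E[θ|data] = 0.9474

Posterior: Beta(5+13, 1+0) = Beta(18, 1).
Since β = 1 ≤ 1 and α > 1, the Beta density is monotone increasing on [0,1]; the mode is at 1.
Mean = 18/(18+1) = 0.9474.
Mode > mean: the posterior has a left tail.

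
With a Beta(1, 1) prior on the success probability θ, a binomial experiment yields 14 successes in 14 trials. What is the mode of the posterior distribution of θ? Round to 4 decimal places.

Posterior: Beta(1+14, 1+0) = Beta(15, 1).
Since β = 1 ≤ 1 and α > 1, the Beta density is monotone increasing on [0,1]; the mode is at 1.
Mean = 15/(15+1) = 0.9375.
This is the posterior mode — the MAP estimate.

1.0000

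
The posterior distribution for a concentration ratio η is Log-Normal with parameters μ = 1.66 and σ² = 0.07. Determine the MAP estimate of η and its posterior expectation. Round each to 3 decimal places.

Mode = exp(μ − σ²) = exp(1.59) = 4.904.
Mean = exp(μ + σ²/2) = exp(1.695) = 5.447.

MAP = 4.904, posterior mean = 5.447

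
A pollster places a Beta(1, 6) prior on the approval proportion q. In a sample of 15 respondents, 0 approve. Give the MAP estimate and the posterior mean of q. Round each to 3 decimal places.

Posterior: Beta(1+0, 6+15) = Beta(1, 21).
Since α = 1 ≤ 1 and β > 1, the Beta density is monotone decreasing on [0,1]; the mode is at 0.
Mean = 1/(1+21) = 0.045.

MAP: 0.000. Posterior mean: 0.045.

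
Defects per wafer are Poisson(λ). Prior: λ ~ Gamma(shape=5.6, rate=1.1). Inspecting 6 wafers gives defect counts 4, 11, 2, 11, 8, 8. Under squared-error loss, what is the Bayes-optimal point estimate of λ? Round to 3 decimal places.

Σ counts = 44. Posterior: Gamma(shape = 5.6+44 = 49.6, rate = 1.1+6 = 7.1).
Mode = (α−1)/β = 48.6/7.1 = 6.845.
Mean = α/β = 49.6/7.1 = 6.986.
Squared-error loss ⇒ the optimal estimator is the posterior mean.

6.986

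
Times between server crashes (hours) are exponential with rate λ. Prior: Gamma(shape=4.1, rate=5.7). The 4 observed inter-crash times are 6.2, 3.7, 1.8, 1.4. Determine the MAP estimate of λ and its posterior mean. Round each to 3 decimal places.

MAP: 0.378. Posterior mean: 0.431.

Σ times = 13.1. Posterior: Gamma(shape = 4.1+4 = 8.1, rate = 5.7+13.1 = 18.8).
Mode = (α−1)/β = 7.1/18.8 = 0.378.
Mean = α/β = 8.1/18.8 = 0.431.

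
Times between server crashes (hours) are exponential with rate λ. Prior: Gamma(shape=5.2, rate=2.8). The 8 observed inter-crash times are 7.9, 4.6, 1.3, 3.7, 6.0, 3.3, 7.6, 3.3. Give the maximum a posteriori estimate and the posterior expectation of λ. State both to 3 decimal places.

maximum a posteriori estimate = 0.301, posterior expectation = 0.326

Σ times = 37.7. Posterior: Gamma(shape = 5.2+8 = 13.2, rate = 2.8+37.7 = 40.5).
Mode = (α−1)/β = 12.2/40.5 = 0.301.
Mean = α/β = 13.2/40.5 = 0.326.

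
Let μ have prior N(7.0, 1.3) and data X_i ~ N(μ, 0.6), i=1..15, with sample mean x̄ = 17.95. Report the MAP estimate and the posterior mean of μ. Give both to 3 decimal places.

μ_MAP = 17.623, E[μ|data] = 17.623

Posterior for μ is Normal. Precision-weighted mean: (1/1.3·7.0 + 15/0.6·17.95) / (1/1.3 + 15/0.6) = 17.623.
A Normal posterior is symmetric, so mode = mean.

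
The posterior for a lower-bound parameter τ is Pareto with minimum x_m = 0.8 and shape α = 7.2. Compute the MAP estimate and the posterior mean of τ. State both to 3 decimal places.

τ_MAP = 0.800, E[τ|data] = 0.929

The Pareto density is strictly decreasing on [x_m, ∞), so the mode is x_m = 0.800.
Mean = α·x_m/(α−1) = 7.2·0.8/6.2 = 0.929.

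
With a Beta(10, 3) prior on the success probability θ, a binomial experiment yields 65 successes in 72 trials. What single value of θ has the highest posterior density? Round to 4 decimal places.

Posterior: Beta(10+65, 3+7) = Beta(75, 10).
Mode = (75−1)/(75+10−2) = 74/83 = 0.8916.
Mean = 75/(75+10) = 75/85 = 0.8824.
This is the posterior mode — the MAP estimate.

0.8916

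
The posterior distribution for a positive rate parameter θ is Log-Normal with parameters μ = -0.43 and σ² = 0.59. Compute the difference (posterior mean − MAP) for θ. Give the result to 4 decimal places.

Mode = exp(μ − σ²) = exp(-1.02) = 0.3606.
Mean = exp(μ + σ²/2) = exp(-0.135) = 0.8737.
Difference = 0.8737 − 0.3606 = 0.5131.
Right-skewed posterior ⇒ mode < mean.

0.5131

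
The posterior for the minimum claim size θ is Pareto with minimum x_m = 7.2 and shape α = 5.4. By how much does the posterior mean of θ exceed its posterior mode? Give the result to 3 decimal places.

1.636

The Pareto density is strictly decreasing on [x_m, ∞), so the mode is x_m = 7.200.
Mean = α·x_m/(α−1) = 5.4·7.2/4.4 = 8.836.
Difference = 8.836 − 7.200 = 1.636.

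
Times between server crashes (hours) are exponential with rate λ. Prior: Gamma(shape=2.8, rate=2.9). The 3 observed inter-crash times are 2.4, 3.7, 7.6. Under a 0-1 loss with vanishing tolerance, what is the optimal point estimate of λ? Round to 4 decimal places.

0.2892

Σ times = 13.7. Posterior: Gamma(shape = 2.8+3 = 5.8, rate = 2.9+13.7 = 16.6).
Mode = (α−1)/β = 4.8/16.6 = 0.2892.
Mean = α/β = 5.8/16.6 = 0.3494.
This is the posterior mode — the MAP estimate.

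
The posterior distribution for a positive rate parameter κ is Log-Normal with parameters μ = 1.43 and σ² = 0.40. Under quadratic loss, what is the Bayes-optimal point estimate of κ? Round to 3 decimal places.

5.104

Mode = exp(μ − σ²) = exp(1.03) = 2.801.
Mean = exp(μ + σ²/2) = exp(1.630) = 5.104.
Quadratic loss ⇒ the optimal estimator is the posterior mean.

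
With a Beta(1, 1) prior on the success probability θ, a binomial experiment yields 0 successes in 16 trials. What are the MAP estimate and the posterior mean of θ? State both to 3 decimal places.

Posterior: Beta(1+0, 1+16) = Beta(1, 17).
Since α = 1 ≤ 1 and β > 1, the Beta density is monotone decreasing on [0,1]; the mode is at 0.
Mean = 1/(1+17) = 0.056.

MAP estimate = 0.000, posterior mean = 0.056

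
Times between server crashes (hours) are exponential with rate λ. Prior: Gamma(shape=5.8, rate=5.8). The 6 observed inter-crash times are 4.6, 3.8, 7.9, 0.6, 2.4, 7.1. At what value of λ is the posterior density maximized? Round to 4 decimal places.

0.3354

Σ times = 26.4. Posterior: Gamma(shape = 5.8+6 = 11.8, rate = 5.8+26.4 = 32.2).
Mode = (α−1)/β = 10.8/32.2 = 0.3354.
Mean = α/β = 11.8/32.2 = 0.3665.
This is the posterior mode — the MAP estimate.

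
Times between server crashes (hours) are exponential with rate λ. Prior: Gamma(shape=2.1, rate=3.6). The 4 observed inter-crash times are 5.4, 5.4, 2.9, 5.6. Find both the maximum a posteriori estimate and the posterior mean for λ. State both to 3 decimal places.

MAP = 0.223, posterior mean = 0.266

Σ times = 19.3. Posterior: Gamma(shape = 2.1+4 = 6.1, rate = 3.6+19.3 = 22.9).
Mode = (α−1)/β = 5.1/22.9 = 0.223.
Mean = α/β = 6.1/22.9 = 0.266.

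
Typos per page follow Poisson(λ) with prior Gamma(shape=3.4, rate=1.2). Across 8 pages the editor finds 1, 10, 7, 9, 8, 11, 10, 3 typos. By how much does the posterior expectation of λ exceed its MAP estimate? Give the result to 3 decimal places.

0.109

Σ counts = 59. Posterior: Gamma(shape = 3.4+59 = 62.4, rate = 1.2+8 = 9.2).
Mode = (α−1)/β = 61.4/9.2 = 6.674.
Mean = α/β = 62.4/9.2 = 6.783.
Difference = 6.783 − 6.674 = 0.109.
The posterior is right-skewed, so the mean exceeds the mode.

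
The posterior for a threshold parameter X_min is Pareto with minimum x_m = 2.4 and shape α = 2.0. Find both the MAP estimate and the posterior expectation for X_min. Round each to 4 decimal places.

X_min_MAP = 2.4000, E[X_min|data] = 4.8000

The Pareto density is strictly decreasing on [x_m, ∞), so the mode is x_m = 2.4000.
Mean = α·x_m/(α−1) = 2.0·2.4/1.0 = 4.8000.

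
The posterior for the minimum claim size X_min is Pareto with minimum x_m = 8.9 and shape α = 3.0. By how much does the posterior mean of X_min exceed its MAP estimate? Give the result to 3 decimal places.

The Pareto density is strictly decreasing on [x_m, ∞), so the mode is x_m = 8.900.
Mean = α·x_m/(α−1) = 3.0·8.9/2.0 = 13.350.
Difference = 13.350 − 8.900 = 4.450.
The posterior is right-skewed, so the mean exceeds the mode.

4.450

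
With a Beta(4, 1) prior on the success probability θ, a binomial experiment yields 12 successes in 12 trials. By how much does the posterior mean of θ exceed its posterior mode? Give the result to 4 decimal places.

Posterior: Beta(4+12, 1+0) = Beta(16, 1).
Since β = 1 ≤ 1 and α > 1, the Beta density is monotone increasing on [0,1]; the mode is at 1.
Mean = 16/(16+1) = 0.9412.
Difference = 0.9412 − 1.0000 = -0.0588.
The posterior is left-skewed, so the mode exceeds the mean.

-0.0588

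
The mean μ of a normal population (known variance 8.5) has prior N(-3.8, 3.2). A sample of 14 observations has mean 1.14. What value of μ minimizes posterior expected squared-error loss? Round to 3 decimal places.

0.352

Posterior for μ is Normal. Precision-weighted mean: (1/3.2·-3.8 + 14/8.5·1.14) / (1/3.2 + 14/8.5) = 0.352.
A Normal posterior is symmetric, so mode = mean.
Squared-error loss ⇒ the optimal estimator is the posterior mean.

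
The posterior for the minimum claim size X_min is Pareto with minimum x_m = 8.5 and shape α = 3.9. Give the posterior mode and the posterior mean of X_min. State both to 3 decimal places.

MAP: 8.500. Posterior mean: 11.431.

The Pareto density is strictly decreasing on [x_m, ∞), so the mode is x_m = 8.500.
Mean = α·x_m/(α−1) = 3.9·8.5/2.9 = 11.431.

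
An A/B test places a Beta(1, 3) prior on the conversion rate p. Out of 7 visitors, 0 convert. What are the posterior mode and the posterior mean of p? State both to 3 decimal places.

MAP: 0.000. Posterior mean: 0.091.

Posterior: Beta(1+0, 3+7) = Beta(1, 10).
Since α = 1 ≤ 1 and β > 1, the Beta density is monotone decreasing on [0,1]; the mode is at 0.
Mean = 1/(1+10) = 0.091.
The mean is pulled above the mode by the posterior's right skew.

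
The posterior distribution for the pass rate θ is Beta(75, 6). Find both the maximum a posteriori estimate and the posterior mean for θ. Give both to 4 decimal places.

maximum a posteriori estimate = 0.9367, posterior mean = 0.9259

Mode = (75−1)/(75+6−2) = 74/79 = 0.9367.
Mean = 75/(75+6) = 75/81 = 0.9259.
The mean is pulled below the mode by the posterior's left skew.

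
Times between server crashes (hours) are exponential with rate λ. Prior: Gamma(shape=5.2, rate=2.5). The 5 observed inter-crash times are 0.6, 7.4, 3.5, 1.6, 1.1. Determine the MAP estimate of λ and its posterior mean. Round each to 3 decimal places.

MAP estimate = 0.551, posterior mean = 0.611

Σ times = 14.2. Posterior: Gamma(shape = 5.2+5 = 10.2, rate = 2.5+14.2 = 16.7).
Mode = (α−1)/β = 9.2/16.7 = 0.551.
Mean = α/β = 10.2/16.7 = 0.611.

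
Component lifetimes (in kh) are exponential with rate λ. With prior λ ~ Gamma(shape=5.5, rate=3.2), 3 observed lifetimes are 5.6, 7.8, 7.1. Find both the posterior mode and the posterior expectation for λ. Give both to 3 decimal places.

Σ times = 20.5. Posterior: Gamma(shape = 5.5+3 = 8.5, rate = 3.2+20.5 = 23.7).
Mode = (α−1)/β = 7.5/23.7 = 0.316.
Mean = α/β = 8.5/23.7 = 0.359.

MAP = 0.316, posterior mean = 0.359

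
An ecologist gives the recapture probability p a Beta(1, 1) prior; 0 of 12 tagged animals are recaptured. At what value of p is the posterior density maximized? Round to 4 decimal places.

0.0000

Posterior: Beta(1+0, 1+12) = Beta(1, 13).
Since α = 1 ≤ 1 and β > 1, the Beta density is monotone decreasing on [0,1]; the mode is at 0.
Mean = 1/(1+13) = 0.0714.
This is the posterior mode — the MAP estimate.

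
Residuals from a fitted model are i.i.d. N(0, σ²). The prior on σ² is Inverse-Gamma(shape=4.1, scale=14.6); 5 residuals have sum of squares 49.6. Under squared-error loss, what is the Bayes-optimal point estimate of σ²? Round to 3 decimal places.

7.036

Posterior: Inverse-Gamma(shape = 4.1+5/2 = 6.6, scale = 14.6+49.6/2 = 39.4).
Mode = β/(α+1) = 39.4/7.6 = 5.184.
Mean = β/(α−1) = 39.4/5.6 = 7.036.
Squared-error loss ⇒ the optimal estimator is the posterior mean.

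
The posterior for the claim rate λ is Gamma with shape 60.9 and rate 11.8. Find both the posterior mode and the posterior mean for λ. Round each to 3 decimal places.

MAP = 5.076; posterior mean = 5.161

Mode = (α−1)/β = 59.9/11.8 = 5.076.
Mean = α/β = 60.9/11.8 = 5.161.
The mean is pulled above the mode by the posterior's right skew.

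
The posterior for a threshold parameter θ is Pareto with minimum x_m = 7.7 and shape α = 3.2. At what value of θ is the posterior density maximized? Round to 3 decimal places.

The Pareto density is strictly decreasing on [x_m, ∞), so the mode is x_m = 7.700.
Mean = α·x_m/(α−1) = 3.2·7.7/2.2 = 11.200.
This is the posterior mode — the MAP estimate.

7.700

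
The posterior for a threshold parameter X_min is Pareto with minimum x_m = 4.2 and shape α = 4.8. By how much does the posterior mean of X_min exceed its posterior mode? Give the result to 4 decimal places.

The Pareto density is strictly decreasing on [x_m, ∞), so the mode is x_m = 4.2000.
Mean = α·x_m/(α−1) = 4.8·4.2/3.8 = 5.3053.
Difference = 5.3053 − 4.2000 = 1.1053.

1.1053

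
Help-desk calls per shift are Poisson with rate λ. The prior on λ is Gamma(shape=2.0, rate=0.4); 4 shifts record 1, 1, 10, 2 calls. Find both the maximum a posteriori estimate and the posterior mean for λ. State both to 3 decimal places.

λ_MAP = 3.409, E[λ|data] = 3.636

Σ counts = 14. Posterior: Gamma(shape = 2.0+14 = 16.0, rate = 0.4+4 = 4.4).
Mode = (α−1)/β = 15.0/4.4 = 3.409.
Mean = α/β = 16.0/4.4 = 3.636.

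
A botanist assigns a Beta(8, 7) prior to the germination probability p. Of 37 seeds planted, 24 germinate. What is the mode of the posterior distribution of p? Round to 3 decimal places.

Posterior: Beta(8+24, 7+13) = Beta(32, 20).
Mode = (32−1)/(32+20−2) = 31/50 = 0.620.
Mean = 32/(32+20) = 32/52 = 0.615.
This is the posterior mode — the MAP estimate.

0.620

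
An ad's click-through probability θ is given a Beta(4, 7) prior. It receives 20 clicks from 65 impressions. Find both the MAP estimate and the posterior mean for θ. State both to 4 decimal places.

Posterior: Beta(4+20, 7+45) = Beta(24, 52).
Mode = (24−1)/(24+52−2) = 23/74 = 0.3108.
Mean = 24/(24+52) = 24/76 = 0.3158.

MAP: 0.3108. Posterior mean: 0.3158.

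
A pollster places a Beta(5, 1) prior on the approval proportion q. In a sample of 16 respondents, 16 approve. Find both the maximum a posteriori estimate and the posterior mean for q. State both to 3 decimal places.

Posterior: Beta(5+16, 1+0) = Beta(21, 1).
Since β = 1 ≤ 1 and α > 1, the Beta density is monotone increasing on [0,1]; the mode is at 1.
Mean = 21/(21+1) = 0.955.
Mode > mean: the posterior has a left tail.

maximum a posteriori estimate = 1.000, posterior mean = 0.955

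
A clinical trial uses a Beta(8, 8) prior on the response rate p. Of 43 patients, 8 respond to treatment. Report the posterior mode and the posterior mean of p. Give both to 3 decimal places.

Posterior: Beta(8+8, 8+35) = Beta(16, 43).
Mode = (16−1)/(16+43−2) = 15/57 = 0.263.
Mean = 16/(16+43) = 16/59 = 0.271.
Right-skewed posterior ⇒ mode < mean.

p_MAP = 0.263, E[p|data] = 0.271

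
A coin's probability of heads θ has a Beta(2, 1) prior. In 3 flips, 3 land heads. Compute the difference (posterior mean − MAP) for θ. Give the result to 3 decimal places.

-0.167

Posterior: Beta(2+3, 1+0) = Beta(5, 1).
Since β = 1 ≤ 1 and α > 1, the Beta density is monotone increasing on [0,1]; the mode is at 1.
Mean = 5/(5+1) = 0.833.
Difference = 0.833 − 1.000 = -0.167.
The posterior is left-skewed, so the mode exceeds the mean.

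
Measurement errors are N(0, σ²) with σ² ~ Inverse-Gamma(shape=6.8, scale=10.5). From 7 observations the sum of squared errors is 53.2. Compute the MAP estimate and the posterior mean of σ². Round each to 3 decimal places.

MAP = 3.283; posterior mean = 3.989

Posterior: Inverse-Gamma(shape = 6.8+7/2 = 10.3, scale = 10.5+53.2/2 = 37.1).
Mode = β/(α+1) = 37.1/11.3 = 3.283.
Mean = β/(α−1) = 37.1/9.3 = 3.989.
Mean > mode: the posterior has a right tail.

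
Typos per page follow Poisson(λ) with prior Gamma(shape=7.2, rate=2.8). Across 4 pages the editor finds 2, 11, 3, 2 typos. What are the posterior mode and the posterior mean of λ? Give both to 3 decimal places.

MAP: 3.559. Posterior mean: 3.706.

Σ counts = 18. Posterior: Gamma(shape = 7.2+18 = 25.2, rate = 2.8+4 = 6.8).
Mode = (α−1)/β = 24.2/6.8 = 3.559.
Mean = α/β = 25.2/6.8 = 3.706.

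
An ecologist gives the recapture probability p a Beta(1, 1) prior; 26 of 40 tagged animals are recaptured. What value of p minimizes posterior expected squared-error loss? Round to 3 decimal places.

0.643

Posterior: Beta(1+26, 1+14) = Beta(27, 15).
Mode = (27−1)/(27+15−2) = 26/40 = 0.650.
Mean = 27/(27+15) = 27/42 = 0.643.
Squared-error loss ⇒ the optimal estimator is the posterior mean.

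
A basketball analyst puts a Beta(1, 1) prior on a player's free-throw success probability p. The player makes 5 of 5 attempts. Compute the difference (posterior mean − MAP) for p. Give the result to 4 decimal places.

-0.1429

Posterior: Beta(1+5, 1+0) = Beta(6, 1).
Since β = 1 ≤ 1 and α > 1, the Beta density is monotone increasing on [0,1]; the mode is at 1.
Mean = 6/(6+1) = 0.8571.
Difference = 0.8571 − 1.0000 = -0.1429.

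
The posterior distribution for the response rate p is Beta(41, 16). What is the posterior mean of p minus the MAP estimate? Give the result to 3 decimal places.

Mode = (41−1)/(41+16−2) = 40/55 = 0.727.
Mean = 41/(41+16) = 41/57 = 0.719.
Difference = 0.719 − 0.727 = -0.008.
The posterior is left-skewed, so the mode exceeds the mean.

-0.008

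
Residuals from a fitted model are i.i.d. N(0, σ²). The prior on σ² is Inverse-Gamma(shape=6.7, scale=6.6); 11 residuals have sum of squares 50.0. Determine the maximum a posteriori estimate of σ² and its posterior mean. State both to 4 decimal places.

Posterior: Inverse-Gamma(shape = 6.7+11/2 = 12.2, scale = 6.6+50.0/2 = 31.6).
Mode = β/(α+1) = 31.6/13.2 = 2.3939.
Mean = β/(α−1) = 31.6/11.2 = 2.8214.
Right-skewed posterior ⇒ mode < mean.

MAP = 2.3939; posterior mean = 2.8214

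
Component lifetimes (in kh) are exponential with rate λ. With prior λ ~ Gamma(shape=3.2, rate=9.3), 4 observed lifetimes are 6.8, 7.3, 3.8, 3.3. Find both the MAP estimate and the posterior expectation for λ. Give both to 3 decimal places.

λ_MAP = 0.203, E[λ|data] = 0.236

Σ times = 21.2. Posterior: Gamma(shape = 3.2+4 = 7.2, rate = 9.3+21.2 = 30.5).
Mode = (α−1)/β = 6.2/30.5 = 0.203.
Mean = α/β = 7.2/30.5 = 0.236.
The posterior is right-skewed, so the mean exceeds the mode.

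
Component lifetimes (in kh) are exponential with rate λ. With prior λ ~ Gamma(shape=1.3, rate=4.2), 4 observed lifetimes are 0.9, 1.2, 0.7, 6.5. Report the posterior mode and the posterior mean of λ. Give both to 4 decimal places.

Σ times = 9.3. Posterior: Gamma(shape = 1.3+4 = 5.3, rate = 4.2+9.3 = 13.5).
Mode = (α−1)/β = 4.3/13.5 = 0.3185.
Mean = α/β = 5.3/13.5 = 0.3926.

λ_MAP = 0.3185, E[λ|data] = 0.3926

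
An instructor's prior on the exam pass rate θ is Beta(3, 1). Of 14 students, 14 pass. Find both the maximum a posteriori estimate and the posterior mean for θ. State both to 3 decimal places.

Posterior: Beta(3+14, 1+0) = Beta(17, 1).
Since β = 1 ≤ 1 and α > 1, the Beta density is monotone increasing on [0,1]; the mode is at 1.
Mean = 17/(17+1) = 0.944.

MAP: 1.000. Posterior mean: 0.944.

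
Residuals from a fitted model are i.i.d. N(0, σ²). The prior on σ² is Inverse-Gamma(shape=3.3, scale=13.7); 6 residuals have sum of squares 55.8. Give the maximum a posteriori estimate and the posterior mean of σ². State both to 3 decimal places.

maximum a posteriori estimate = 5.699, posterior mean = 7.849

Posterior: Inverse-Gamma(shape = 3.3+6/2 = 6.3, scale = 13.7+55.8/2 = 41.6).
Mode = β/(α+1) = 41.6/7.3 = 5.699.
Mean = β/(α−1) = 41.6/5.3 = 7.849.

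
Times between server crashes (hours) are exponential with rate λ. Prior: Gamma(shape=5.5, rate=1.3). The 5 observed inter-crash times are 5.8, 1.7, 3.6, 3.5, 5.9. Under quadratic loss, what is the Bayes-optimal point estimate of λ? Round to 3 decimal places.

Σ times = 20.5. Posterior: Gamma(shape = 5.5+5 = 10.5, rate = 1.3+20.5 = 21.8).
Mode = (α−1)/β = 9.5/21.8 = 0.436.
Mean = α/β = 10.5/21.8 = 0.482.
Quadratic loss ⇒ the optimal estimator is the posterior mean.

0.482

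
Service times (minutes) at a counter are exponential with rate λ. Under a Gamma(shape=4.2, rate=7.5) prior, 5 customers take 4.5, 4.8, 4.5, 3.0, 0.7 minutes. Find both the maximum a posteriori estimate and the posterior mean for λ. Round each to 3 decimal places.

MAP: 0.328. Posterior mean: 0.368.

Σ times = 17.5. Posterior: Gamma(shape = 4.2+5 = 9.2, rate = 7.5+17.5 = 25.0).
Mode = (α−1)/β = 8.2/25.0 = 0.328.
Mean = α/β = 9.2/25.0 = 0.368.
Mean > mode: the posterior has a right tail.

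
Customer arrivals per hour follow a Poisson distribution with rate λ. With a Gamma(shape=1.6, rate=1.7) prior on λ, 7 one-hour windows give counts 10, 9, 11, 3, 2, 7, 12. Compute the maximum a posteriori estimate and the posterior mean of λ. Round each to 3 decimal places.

MAP = 6.276; posterior mean = 6.391

Σ counts = 54. Posterior: Gamma(shape = 1.6+54 = 55.6, rate = 1.7+7 = 8.7).
Mode = (α−1)/β = 54.6/8.7 = 6.276.
Mean = α/β = 55.6/8.7 = 6.391.
The mean is pulled above the mode by the posterior's right skew.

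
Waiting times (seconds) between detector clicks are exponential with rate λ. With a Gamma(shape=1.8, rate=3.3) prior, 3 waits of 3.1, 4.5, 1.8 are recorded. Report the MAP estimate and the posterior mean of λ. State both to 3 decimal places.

Σ times = 9.4. Posterior: Gamma(shape = 1.8+3 = 4.8, rate = 3.3+9.4 = 12.7).
Mode = (α−1)/β = 3.8/12.7 = 0.299.
Mean = α/β = 4.8/12.7 = 0.378.

MAP = 0.299; posterior mean = 0.378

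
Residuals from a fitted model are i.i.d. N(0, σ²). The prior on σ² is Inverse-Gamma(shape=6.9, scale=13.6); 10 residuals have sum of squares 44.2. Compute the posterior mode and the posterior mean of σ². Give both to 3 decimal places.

Posterior: Inverse-Gamma(shape = 6.9+10/2 = 11.9, scale = 13.6+44.2/2 = 35.7).
Mode = β/(α+1) = 35.7/12.9 = 2.767.
Mean = β/(α−1) = 35.7/10.9 = 3.275.

MAP = 2.767, posterior mean = 3.275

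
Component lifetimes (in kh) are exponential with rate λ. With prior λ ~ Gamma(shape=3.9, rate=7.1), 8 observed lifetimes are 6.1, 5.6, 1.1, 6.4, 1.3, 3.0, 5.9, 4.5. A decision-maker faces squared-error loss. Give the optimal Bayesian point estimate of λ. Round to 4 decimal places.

0.2902

Σ times = 33.9. Posterior: Gamma(shape = 3.9+8 = 11.9, rate = 7.1+33.9 = 41.0).
Mode = (α−1)/β = 10.9/41.0 = 0.2659.
Mean = α/β = 11.9/41.0 = 0.2902.
Squared-error loss ⇒ the optimal estimator is the posterior mean.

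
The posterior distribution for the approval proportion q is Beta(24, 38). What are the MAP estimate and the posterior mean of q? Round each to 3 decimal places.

MAP = 0.383, posterior mean = 0.387

Mode = (24−1)/(24+38−2) = 23/60 = 0.383.
Mean = 24/(24+38) = 24/62 = 0.387.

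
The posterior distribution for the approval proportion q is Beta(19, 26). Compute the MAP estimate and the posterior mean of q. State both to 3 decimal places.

MAP = 0.419; posterior mean = 0.422

Mode = (19−1)/(19+26−2) = 18/43 = 0.419.
Mean = 19/(19+26) = 19/45 = 0.422.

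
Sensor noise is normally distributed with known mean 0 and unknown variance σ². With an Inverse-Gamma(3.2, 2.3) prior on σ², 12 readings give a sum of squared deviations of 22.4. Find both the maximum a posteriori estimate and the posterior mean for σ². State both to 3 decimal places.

MAP: 1.324. Posterior mean: 1.646.

Posterior: Inverse-Gamma(shape = 3.2+12/2 = 9.2, scale = 2.3+22.4/2 = 13.5).
Mode = β/(α+1) = 13.5/10.2 = 1.324.
Mean = β/(α−1) = 13.5/8.2 = 1.646.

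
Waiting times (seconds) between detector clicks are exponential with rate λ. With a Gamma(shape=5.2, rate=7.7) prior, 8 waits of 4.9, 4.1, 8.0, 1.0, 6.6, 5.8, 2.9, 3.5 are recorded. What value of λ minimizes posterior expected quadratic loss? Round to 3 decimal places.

Σ times = 36.8. Posterior: Gamma(shape = 5.2+8 = 13.2, rate = 7.7+36.8 = 44.5).
Mode = (α−1)/β = 12.2/44.5 = 0.274.
Mean = α/β = 13.2/44.5 = 0.297.
Quadratic loss ⇒ the optimal estimator is the posterior mean.

0.297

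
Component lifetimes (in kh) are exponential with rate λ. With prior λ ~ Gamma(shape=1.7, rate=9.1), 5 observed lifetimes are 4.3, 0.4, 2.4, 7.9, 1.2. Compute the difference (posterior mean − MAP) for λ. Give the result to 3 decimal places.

Σ times = 16.2. Posterior: Gamma(shape = 1.7+5 = 6.7, rate = 9.1+16.2 = 25.3).
Mode = (α−1)/β = 5.7/25.3 = 0.225.
Mean = α/β = 6.7/25.3 = 0.265.
Difference = 0.265 − 0.225 = 0.040.

0.040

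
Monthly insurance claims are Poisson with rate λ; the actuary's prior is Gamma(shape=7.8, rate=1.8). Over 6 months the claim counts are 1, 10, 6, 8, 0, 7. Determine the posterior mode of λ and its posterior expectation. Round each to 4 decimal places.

MAP = 4.9744, posterior mean = 5.1026

Σ counts = 32. Posterior: Gamma(shape = 7.8+32 = 39.8, rate = 1.8+6 = 7.8).
Mode = (α−1)/β = 38.8/7.8 = 4.9744.
Mean = α/β = 39.8/7.8 = 5.1026.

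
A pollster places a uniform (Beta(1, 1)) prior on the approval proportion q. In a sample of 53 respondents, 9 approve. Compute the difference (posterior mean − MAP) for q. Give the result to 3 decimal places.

0.012

Posterior: Beta(1+9, 1+44) = Beta(10, 45).
Mode = (10−1)/(10+45−2) = 9/53 = 0.170.
Mean = 10/(10+45) = 10/55 = 0.182.
Difference = 0.182 − 0.170 = 0.012.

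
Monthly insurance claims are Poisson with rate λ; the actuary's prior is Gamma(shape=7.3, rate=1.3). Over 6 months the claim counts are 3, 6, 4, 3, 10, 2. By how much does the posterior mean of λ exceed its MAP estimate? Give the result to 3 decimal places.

0.137

Σ counts = 28. Posterior: Gamma(shape = 7.3+28 = 35.3, rate = 1.3+6 = 7.3).
Mode = (α−1)/β = 34.3/7.3 = 4.699.
Mean = α/β = 35.3/7.3 = 4.836.
Difference = 4.836 − 4.699 = 0.137.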